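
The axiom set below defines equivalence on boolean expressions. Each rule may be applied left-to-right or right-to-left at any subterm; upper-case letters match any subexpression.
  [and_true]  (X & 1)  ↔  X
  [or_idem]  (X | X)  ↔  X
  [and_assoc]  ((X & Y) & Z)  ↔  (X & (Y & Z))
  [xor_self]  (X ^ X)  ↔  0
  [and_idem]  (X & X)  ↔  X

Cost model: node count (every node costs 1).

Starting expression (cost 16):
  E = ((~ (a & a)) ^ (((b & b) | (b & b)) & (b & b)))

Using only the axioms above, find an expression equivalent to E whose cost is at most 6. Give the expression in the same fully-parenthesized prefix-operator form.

((~ a) ^ (b & b))   [cost 6]

(1) (a & a)  =[and_idem →]=  a    ⊢ ((~ a) ^ (((b & b) | (b & b)) & (b & b)))
(2) ((b & b) | (b & b))  =[or_idem →]=  (b & b)    ⊢ ((~ a) ^ ((b & b) & (b & b)))
(3) ((b & b) & (b & b))  =[and_idem →]=  (b & b)    ⊢ cost 6, within 6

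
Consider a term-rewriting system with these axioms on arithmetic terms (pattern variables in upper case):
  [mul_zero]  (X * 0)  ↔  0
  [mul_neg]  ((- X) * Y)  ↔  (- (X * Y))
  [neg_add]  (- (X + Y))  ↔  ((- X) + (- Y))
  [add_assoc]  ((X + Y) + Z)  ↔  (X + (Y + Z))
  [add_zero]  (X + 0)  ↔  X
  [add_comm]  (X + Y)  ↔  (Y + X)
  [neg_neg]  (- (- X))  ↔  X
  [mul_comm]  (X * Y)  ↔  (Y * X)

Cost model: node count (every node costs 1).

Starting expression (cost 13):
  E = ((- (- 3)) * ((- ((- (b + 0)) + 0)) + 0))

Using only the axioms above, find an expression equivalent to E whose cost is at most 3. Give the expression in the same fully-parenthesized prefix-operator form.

1. [add_zero →] ((- ((- (b + 0)) + 0)) + 0)  →  (- ((- (b + 0)) + 0));  E = ((- (- 3)) * (- ((- (b + 0)) + 0)))
2. [add_zero →] ((- (b + 0)) + 0)  →  (- (b + 0));  E = ((- (- 3)) * (- (- (b + 0))))
3. [add_zero →] (b + 0)  →  b;  E = ((- (- 3)) * (- (- b)))
4. [neg_neg →] (- (- 3))  →  3;  E = (3 * (- (- b)))
5. [mul_comm →] (3 * (- (- b)))  →  ((- (- b)) * 3)
6. [neg_neg →] (- (- b))  →  b;  cost 3 ≤ 3, done

(b * 3)   [cost 3]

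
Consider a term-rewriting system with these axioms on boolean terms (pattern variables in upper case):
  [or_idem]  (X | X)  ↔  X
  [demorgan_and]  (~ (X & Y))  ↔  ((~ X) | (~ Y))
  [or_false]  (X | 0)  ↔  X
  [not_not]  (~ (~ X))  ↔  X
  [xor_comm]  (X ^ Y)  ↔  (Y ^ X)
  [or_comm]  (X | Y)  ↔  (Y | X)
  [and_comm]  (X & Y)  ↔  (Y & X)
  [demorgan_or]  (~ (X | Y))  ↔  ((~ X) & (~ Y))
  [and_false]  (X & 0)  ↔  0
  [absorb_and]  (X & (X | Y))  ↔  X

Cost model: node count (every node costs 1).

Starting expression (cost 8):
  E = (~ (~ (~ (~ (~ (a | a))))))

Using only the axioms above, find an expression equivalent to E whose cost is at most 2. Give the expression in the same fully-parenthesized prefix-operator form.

(~ a)   [cost 2]

(1) (~ (~ (~ (a | a))))  =[not_not →]=  (~ (a | a))    ⊢ (~ (~ (~ (a | a))))
(2) (~ (~ (~ (a | a))))  =[not_not →]=  (~ (a | a))
(3) (a | a)  =[or_idem →]=  a    ⊢ cost 2, within 2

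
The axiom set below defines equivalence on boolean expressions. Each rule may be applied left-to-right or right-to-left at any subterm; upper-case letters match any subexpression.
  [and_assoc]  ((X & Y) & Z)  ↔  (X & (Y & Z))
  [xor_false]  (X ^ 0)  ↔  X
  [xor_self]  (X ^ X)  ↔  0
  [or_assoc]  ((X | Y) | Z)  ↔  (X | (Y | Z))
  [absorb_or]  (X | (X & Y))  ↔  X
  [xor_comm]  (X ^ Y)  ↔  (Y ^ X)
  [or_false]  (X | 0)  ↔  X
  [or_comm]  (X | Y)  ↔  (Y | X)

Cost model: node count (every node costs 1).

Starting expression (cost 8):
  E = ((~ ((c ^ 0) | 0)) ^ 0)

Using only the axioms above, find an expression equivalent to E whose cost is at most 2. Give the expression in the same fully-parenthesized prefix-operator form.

(1) ((~ ((c ^ 0) | 0)) ^ 0)  =[xor_false →]=  (~ ((c ^ 0) | 0))
(2) (c ^ 0)  =[xor_false →]=  c    ⊢ (~ (c | 0))
(3) (c | 0)  =[or_false →]=  c    ⊢ cost 2, within 2

(~ c)   [cost 2]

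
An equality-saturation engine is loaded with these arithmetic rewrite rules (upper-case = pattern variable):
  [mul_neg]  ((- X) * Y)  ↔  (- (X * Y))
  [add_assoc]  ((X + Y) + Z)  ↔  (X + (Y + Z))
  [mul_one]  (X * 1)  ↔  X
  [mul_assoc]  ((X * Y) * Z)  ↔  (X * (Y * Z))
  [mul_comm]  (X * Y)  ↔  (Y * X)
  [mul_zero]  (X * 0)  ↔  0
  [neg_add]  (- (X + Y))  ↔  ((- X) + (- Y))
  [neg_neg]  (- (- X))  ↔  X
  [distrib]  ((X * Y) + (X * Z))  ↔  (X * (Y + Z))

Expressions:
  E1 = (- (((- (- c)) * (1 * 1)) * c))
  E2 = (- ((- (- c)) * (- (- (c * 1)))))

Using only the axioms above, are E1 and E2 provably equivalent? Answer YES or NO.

YES

1. [neg_neg →] (- (- c))  →  c;  E1 = (- ((c * (1 * 1)) * c))
2. [mul_one →] (1 * 1)  →  1;  E1 = (- ((c * 1) * c))
3. [mul_one →] (c * 1)  →  c;  E1 = (- (c * c))
4. [neg_neg ←] c  →  (- (- c));  E1 = (- (c * (- (- c))))
5. [neg_neg ←] c  →  (- (- c));  E1 = (- ((- (- c)) * (- (- c))))
6. [mul_one ←] c  →  (c * 1);  this is E2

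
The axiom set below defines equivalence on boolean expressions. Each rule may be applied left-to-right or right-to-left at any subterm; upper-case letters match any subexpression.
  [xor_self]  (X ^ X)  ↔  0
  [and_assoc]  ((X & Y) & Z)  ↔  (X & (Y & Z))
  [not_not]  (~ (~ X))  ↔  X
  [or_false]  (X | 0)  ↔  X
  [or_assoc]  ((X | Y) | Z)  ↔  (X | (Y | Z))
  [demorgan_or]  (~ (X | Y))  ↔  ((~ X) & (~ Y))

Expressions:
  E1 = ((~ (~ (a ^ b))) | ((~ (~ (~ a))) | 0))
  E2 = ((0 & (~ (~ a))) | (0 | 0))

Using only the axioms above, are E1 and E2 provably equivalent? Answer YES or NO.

The axioms are sound identities: if E1 ↔* E2 then E1 and E2 evaluate identically under any assignment.
Under a=0, b=0: E1 evaluates to 1, E2 to 0. Distinct ⇒ no rewrite sequence connects them.

NO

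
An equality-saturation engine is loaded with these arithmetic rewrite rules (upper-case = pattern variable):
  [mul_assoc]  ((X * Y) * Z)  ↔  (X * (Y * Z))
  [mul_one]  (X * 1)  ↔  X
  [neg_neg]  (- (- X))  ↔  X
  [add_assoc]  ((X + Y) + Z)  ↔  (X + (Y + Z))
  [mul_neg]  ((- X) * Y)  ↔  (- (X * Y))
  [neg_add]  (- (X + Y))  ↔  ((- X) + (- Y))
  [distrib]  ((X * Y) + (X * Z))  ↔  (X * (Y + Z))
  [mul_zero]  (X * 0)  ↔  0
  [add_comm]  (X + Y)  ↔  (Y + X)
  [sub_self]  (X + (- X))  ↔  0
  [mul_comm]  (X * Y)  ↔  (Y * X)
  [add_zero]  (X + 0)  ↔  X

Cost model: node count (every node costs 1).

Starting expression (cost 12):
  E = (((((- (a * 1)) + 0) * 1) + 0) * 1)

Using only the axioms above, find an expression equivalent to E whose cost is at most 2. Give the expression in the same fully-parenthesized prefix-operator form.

(- a)   [cost 2]

(1) ((- (a * 1)) + 0)  =[add_zero →]=  (- (a * 1))    ⊢ ((((- (a * 1)) * 1) + 0) * 1)
(2) ((((- (a * 1)) * 1) + 0) * 1)  =[mul_one →]=  (((- (a * 1)) * 1) + 0)
(3) ((- (a * 1)) * 1)  =[mul_one →]=  (- (a * 1))    ⊢ ((- (a * 1)) + 0)
(4) ((- (a * 1)) + 0)  =[add_zero →]=  (- (a * 1))
(5) (a * 1)  =[mul_one →]=  a    ⊢ cost 2, within 2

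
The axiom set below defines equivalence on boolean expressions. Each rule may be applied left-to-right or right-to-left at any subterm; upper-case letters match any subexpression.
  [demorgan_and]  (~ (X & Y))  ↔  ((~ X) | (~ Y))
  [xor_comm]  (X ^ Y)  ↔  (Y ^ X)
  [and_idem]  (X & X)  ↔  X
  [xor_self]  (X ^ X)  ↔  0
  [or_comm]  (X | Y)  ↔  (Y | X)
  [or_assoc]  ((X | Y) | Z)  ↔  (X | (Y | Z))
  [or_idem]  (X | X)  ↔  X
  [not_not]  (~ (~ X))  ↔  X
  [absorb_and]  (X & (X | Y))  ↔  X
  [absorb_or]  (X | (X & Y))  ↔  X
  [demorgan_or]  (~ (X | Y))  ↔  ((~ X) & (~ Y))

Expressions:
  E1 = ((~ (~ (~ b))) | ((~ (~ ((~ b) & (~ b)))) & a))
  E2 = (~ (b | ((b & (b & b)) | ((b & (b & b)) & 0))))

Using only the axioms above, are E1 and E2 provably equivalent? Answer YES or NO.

step 1: and_idem (→) rewrites ((~ b) & (~ b)) into (~ b), now ((~ (~ (~ b))) | ((~ (~ (~ b))) & a))
step 2: absorb_or (→) rewrites ((~ (~ (~ b))) | ((~ (~ (~ b))) & a)) into (~ (~ (~ b)))
step 3: not_not (→) rewrites (~ (~ b)) into b, now (~ b)
step 4: absorb_or (←) rewrites b into (b | (b & b)), now (~ (b | (b & b)))
step 5: and_idem (←) rewrites b into (b & b), now (~ (b | (b & (b & b))))
step 6: absorb_or (←) rewrites (b & (b & b)) into ((b & (b & b)) | ((b & (b & b)) & 0)), which is E2

YES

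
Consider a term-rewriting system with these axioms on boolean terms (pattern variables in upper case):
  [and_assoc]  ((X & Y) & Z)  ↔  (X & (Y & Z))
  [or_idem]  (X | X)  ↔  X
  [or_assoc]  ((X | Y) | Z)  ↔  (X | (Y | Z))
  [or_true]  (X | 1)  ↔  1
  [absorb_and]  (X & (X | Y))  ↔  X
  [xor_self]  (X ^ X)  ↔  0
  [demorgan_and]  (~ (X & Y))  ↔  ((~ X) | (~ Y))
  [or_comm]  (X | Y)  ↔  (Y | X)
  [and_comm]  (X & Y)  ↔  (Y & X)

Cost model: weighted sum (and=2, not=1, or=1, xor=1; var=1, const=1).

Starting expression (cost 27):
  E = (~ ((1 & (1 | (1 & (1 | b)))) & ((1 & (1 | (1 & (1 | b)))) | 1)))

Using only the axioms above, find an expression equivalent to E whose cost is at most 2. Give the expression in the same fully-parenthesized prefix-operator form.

1. [absorb_and →] ((1 & (1 | (1 & (1 | b)))) & ((1 & (1 | (1 & (1 | b)))) | 1))  →  (1 & (1 | (1 & (1 | b))));  E = (~ (1 & (1 | (1 & (1 | b)))))
2. [absorb_and →] (1 & (1 | b))  →  1;  E = (~ (1 & (1 | 1)))
3. [absorb_and →] (1 & (1 | 1))  →  1;  cost 2 ≤ 2, done

(~ 1)   [cost 2]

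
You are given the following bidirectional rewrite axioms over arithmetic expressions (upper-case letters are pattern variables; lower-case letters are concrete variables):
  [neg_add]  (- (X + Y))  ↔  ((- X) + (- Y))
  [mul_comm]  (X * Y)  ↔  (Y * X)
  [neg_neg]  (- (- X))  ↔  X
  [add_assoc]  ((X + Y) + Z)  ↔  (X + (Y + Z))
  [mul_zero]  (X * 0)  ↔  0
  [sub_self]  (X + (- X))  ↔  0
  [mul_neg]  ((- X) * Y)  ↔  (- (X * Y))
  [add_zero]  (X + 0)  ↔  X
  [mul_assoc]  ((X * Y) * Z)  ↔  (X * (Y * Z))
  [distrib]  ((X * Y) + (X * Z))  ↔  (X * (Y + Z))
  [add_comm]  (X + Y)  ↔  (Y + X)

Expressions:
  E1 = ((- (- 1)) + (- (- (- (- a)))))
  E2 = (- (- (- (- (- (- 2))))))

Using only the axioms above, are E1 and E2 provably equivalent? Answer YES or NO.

All listed rules preserve value, hence provable equivalence implies equal values everywhere; look for a separating assignment.
a=0 gives E1 ↦ 1, E2 ↦ 2; values differ ⇒ not provably equivalent.

NO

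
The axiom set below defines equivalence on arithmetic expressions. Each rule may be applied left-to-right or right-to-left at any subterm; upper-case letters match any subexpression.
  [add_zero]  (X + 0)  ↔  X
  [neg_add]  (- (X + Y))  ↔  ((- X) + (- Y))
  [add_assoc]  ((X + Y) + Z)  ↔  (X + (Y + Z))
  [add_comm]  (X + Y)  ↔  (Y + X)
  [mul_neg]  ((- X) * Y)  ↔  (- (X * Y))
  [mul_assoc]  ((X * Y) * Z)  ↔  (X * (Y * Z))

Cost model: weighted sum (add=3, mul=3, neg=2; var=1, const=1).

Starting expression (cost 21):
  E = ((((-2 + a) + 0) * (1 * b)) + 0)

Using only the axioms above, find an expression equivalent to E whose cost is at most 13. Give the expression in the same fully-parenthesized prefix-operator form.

1. [add_zero →] ((((-2 + a) + 0) * (1 * b)) + 0)  →  (((-2 + a) + 0) * (1 * b))
2. [add_assoc →] ((-2 + a) + 0)  →  (-2 + (a + 0));  E = ((-2 + (a + 0)) * (1 * b))
3. [add_zero →] (a + 0)  →  a;  cost 13 ≤ 13, done

((-2 + a) * (1 * b))   [cost 13]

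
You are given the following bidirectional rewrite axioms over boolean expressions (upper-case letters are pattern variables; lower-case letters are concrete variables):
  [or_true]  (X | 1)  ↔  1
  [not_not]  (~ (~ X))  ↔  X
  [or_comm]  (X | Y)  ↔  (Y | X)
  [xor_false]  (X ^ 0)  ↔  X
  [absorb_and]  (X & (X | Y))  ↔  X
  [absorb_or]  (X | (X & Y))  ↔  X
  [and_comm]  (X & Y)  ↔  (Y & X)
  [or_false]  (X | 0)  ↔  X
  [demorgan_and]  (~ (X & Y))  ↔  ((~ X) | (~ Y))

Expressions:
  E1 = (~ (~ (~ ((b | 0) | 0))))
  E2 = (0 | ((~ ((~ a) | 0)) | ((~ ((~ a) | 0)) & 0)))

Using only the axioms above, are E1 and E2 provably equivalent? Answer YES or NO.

The axioms are sound identities: if E1 ↔* E2 then E1 and E2 evaluate identically under any assignment.
Under a=0, b=0: E1 evaluates to 1, E2 to 0. Distinct ⇒ no rewrite sequence connects them.

NO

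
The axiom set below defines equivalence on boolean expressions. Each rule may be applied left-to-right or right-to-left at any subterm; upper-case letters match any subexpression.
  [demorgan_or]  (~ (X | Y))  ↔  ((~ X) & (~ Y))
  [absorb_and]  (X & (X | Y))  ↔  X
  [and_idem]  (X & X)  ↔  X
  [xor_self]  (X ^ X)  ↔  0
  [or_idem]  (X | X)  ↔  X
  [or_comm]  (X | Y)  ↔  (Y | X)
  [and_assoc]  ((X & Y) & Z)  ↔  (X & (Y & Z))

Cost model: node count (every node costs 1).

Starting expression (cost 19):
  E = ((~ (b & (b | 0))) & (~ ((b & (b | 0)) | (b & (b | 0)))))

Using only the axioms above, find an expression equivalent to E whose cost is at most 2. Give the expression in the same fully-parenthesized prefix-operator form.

step 1: or_idem (→) rewrites ((b & (b | 0)) | (b & (b | 0))) into (b & (b | 0)), now ((~ (b & (b | 0))) & (~ (b & (b | 0))))
step 2: and_idem (→) rewrites ((~ (b & (b | 0))) & (~ (b & (b | 0)))) into (~ (b & (b | 0)))
step 3: absorb_and (→) rewrites (b & (b | 0)) into b, reaching cost 2 (bound 2)

(~ b)   [cost 2]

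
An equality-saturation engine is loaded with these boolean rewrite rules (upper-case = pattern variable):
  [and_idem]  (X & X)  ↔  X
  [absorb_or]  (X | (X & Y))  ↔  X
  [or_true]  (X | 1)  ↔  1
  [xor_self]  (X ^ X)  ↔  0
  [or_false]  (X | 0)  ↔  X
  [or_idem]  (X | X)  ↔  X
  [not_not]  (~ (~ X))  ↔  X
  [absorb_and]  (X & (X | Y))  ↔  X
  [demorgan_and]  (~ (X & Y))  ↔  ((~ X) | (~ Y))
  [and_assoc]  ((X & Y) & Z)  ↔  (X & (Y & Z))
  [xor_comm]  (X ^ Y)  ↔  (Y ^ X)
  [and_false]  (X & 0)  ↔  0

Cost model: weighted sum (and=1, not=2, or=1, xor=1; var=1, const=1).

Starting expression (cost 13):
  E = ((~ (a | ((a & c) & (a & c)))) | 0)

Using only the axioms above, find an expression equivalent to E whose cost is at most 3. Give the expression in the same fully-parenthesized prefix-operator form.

step 1: or_false (→) rewrites ((~ (a | ((a & c) & (a & c)))) | 0) into (~ (a | ((a & c) & (a & c))))
step 2: and_idem (→) rewrites ((a & c) & (a & c)) into (a & c), now (~ (a | (a & c)))
step 3: absorb_or (→) rewrites (a | (a & c)) into a, reaching cost 3 (bound 3)

(~ a)   [cost 3]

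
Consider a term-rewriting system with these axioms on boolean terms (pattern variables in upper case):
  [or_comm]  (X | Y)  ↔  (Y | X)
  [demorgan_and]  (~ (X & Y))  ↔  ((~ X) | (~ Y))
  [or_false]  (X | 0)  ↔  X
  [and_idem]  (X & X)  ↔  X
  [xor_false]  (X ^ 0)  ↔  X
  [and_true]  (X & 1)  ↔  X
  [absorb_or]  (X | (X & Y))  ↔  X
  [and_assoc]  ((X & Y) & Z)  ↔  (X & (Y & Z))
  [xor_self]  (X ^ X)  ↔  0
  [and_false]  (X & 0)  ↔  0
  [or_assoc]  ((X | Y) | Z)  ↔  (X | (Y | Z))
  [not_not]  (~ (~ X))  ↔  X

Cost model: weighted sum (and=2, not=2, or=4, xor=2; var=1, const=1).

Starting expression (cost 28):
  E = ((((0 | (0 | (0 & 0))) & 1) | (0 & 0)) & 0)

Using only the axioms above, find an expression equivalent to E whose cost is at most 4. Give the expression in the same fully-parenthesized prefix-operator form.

(0 & 0)   [cost 4]

(1) ((0 | (0 | (0 & 0))) & 1)  =[and_true →]=  (0 | (0 | (0 & 0)))    ⊢ (((0 | (0 | (0 & 0))) | (0 & 0)) & 0)
(2) (0 & 0)  =[and_idem →]=  0    ⊢ (((0 | (0 | (0 & 0))) | 0) & 0)
(3) (0 | (0 & 0))  =[absorb_or →]=  0    ⊢ (((0 | 0) | 0) & 0)
(4) ((0 | 0) | 0)  =[or_false →]=  (0 | 0)    ⊢ ((0 | 0) & 0)
(5) (0 | 0)  =[or_false →]=  0    ⊢ cost 4, within 4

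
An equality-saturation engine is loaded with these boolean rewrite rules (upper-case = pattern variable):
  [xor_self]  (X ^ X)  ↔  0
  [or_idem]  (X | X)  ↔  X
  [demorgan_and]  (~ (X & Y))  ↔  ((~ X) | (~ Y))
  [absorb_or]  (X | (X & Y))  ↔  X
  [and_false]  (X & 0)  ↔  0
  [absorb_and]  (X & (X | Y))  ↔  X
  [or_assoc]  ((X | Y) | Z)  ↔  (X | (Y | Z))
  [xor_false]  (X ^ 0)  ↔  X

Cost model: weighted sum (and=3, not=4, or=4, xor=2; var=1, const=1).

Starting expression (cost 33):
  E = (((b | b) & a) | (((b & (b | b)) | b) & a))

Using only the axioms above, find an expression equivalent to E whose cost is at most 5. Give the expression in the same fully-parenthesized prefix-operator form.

1. [absorb_and →] (b & (b | b))  →  b;  E = (((b | b) & a) | ((b | b) & a))
2. [or_idem →] (((b | b) & a) | ((b | b) & a))  →  ((b | b) & a)
3. [or_idem →] (b | b)  →  b;  cost 5 ≤ 5, done

(b & a)   [cost 5]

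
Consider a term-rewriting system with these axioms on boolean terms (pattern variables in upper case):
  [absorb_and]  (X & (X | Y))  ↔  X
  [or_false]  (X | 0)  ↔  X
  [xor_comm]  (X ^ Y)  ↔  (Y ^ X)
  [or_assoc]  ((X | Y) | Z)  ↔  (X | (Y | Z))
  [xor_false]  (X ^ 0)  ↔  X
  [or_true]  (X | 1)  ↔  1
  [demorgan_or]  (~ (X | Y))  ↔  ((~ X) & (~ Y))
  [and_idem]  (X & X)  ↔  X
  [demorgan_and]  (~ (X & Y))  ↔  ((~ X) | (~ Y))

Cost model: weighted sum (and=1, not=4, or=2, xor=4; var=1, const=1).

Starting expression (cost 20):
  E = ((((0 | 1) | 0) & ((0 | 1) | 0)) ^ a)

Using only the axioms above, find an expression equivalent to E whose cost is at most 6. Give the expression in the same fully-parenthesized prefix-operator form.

(1 ^ a)   [cost 6]

step 1: and_idem (→) rewrites (((0 | 1) | 0) & ((0 | 1) | 0)) into ((0 | 1) | 0), now (((0 | 1) | 0) ^ a)
step 2: or_false (→) rewrites ((0 | 1) | 0) into (0 | 1), now ((0 | 1) ^ a)
step 3: or_true (→) rewrites (0 | 1) into 1, reaching cost 6 (bound 6)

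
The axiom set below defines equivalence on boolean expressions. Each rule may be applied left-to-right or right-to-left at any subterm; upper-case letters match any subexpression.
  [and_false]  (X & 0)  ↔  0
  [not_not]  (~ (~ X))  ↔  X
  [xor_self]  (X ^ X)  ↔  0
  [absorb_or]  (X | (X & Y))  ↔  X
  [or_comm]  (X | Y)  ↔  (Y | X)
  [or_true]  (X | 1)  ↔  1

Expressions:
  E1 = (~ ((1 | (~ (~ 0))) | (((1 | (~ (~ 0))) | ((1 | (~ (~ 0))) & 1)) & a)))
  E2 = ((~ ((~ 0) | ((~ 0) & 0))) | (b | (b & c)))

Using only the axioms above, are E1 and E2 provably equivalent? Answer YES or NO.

The axioms are sound identities: if E1 ↔* E2 then E1 and E2 evaluate identically under any assignment.
Under a=0, b=1, c=0: E1 evaluates to 0, E2 to 1. Distinct ⇒ no rewrite sequence connects them.

NO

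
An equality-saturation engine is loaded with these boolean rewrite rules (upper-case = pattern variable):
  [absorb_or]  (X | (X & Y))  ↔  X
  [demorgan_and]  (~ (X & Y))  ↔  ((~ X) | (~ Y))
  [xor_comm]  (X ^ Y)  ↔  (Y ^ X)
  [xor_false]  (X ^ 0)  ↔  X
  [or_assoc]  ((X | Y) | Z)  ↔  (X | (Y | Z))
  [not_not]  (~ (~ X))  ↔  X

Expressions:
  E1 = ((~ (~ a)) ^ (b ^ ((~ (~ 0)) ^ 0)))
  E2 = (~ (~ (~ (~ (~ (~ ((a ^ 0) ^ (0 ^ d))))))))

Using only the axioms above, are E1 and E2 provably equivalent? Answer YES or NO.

NO

The axioms are sound identities: if E1 ↔* E2 then E1 and E2 evaluate identically under any assignment.
Under a=0, b=0, d=1: E1 evaluates to 0, E2 to 1. Distinct ⇒ no rewrite sequence connects them.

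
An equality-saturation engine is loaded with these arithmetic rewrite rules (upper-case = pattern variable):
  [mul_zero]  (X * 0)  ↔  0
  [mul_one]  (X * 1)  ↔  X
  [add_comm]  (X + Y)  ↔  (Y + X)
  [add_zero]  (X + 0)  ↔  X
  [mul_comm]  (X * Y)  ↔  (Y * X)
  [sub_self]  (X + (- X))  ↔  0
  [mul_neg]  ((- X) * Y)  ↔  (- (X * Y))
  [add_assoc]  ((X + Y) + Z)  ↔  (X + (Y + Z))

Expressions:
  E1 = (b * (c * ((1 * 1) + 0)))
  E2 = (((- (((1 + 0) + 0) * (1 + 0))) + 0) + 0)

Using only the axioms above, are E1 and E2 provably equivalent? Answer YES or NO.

The axioms are sound identities: if E1 ↔* E2 then E1 and E2 evaluate identically under any assignment.
Under b=0, c=0: E1 evaluates to 0, E2 to -1. Distinct ⇒ no rewrite sequence connects them.

NO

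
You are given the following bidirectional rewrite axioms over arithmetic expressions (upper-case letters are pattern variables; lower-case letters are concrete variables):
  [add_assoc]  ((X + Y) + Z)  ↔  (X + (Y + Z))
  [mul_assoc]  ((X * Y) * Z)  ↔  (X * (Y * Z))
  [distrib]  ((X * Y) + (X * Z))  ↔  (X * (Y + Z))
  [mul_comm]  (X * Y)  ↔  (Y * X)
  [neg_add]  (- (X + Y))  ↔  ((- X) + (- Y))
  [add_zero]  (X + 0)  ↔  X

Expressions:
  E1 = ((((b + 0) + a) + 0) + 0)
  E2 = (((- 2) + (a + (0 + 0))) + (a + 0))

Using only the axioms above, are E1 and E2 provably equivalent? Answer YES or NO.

NO

Every axiom is a valid identity, so a rewrite proof would force E1 and E2 to agree under every assignment.
At a=0, b=0: E1 = 0 but E2 = -2; they differ, so no derivation exists.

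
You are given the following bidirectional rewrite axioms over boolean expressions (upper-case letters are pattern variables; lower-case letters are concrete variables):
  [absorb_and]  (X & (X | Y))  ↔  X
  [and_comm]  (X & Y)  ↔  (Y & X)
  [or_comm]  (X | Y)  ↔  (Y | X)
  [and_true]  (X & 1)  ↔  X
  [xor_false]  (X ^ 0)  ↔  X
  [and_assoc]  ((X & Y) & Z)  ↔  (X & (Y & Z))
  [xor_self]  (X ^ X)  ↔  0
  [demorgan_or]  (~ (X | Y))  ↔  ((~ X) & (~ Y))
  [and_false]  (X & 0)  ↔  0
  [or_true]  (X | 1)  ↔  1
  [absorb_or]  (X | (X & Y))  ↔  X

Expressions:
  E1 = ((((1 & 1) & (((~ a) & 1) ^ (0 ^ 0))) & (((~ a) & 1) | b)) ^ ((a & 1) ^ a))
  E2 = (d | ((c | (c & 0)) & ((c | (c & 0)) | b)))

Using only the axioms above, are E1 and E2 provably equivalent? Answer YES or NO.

All listed rules preserve value, hence provable equivalence implies equal values everywhere; look for a separating assignment.
a=0, b=0, c=0, d=0 gives E1 ↦ 1, E2 ↦ 0; values differ ⇒ not provably equivalent.

NO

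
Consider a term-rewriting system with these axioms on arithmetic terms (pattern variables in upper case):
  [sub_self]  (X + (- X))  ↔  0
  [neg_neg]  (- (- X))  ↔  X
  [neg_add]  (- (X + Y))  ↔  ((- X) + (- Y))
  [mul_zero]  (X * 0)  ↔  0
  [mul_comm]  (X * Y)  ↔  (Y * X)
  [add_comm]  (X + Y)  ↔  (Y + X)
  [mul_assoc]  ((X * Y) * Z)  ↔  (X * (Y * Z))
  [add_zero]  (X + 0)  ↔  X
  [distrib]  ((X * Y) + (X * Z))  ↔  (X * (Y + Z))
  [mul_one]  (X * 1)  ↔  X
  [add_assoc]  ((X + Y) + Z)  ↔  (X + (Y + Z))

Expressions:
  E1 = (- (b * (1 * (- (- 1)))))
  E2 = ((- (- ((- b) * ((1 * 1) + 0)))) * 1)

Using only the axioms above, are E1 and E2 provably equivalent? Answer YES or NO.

1. [neg_neg →] (- (- 1))  →  1;  E1 = (- (b * (1 * 1)))
2. [mul_one →] (1 * 1)  →  1;  E1 = (- (b * 1))
3. [mul_one →] (b * 1)  →  b;  E1 = (- b)
4. [mul_one ←] (- b)  →  ((- b) * 1)
5. [neg_neg ←] b  →  (- (- b));  E1 = ((- (- (- b))) * 1)
6. [mul_one ←] (- b)  →  ((- b) * 1);  E1 = ((- (- ((- b) * 1))) * 1)
7. [mul_one ←] 1  →  (1 * 1);  E1 = ((- (- ((- b) * (1 * 1)))) * 1)
8. [add_zero ←] (1 * 1)  →  ((1 * 1) + 0);  this is E2

YES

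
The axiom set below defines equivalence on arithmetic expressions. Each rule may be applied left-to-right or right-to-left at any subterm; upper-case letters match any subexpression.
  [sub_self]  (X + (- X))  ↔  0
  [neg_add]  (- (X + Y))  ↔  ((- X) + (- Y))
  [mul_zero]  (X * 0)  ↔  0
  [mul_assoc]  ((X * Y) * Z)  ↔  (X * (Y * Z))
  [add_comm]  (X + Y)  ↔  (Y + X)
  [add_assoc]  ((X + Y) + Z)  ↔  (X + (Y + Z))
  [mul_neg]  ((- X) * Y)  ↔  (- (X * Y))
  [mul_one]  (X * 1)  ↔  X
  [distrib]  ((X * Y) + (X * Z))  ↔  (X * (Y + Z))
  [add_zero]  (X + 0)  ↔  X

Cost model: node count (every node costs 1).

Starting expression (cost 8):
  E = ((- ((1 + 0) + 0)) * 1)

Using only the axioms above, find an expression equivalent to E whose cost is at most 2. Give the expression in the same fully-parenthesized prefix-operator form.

(1) (1 + 0)  =[add_zero →]=  1    ⊢ ((- (1 + 0)) * 1)
(2) ((- (1 + 0)) * 1)  =[mul_one →]=  (- (1 + 0))
(3) (1 + 0)  =[add_zero →]=  1    ⊢ cost 2, within 2

(- 1)   [cost 2]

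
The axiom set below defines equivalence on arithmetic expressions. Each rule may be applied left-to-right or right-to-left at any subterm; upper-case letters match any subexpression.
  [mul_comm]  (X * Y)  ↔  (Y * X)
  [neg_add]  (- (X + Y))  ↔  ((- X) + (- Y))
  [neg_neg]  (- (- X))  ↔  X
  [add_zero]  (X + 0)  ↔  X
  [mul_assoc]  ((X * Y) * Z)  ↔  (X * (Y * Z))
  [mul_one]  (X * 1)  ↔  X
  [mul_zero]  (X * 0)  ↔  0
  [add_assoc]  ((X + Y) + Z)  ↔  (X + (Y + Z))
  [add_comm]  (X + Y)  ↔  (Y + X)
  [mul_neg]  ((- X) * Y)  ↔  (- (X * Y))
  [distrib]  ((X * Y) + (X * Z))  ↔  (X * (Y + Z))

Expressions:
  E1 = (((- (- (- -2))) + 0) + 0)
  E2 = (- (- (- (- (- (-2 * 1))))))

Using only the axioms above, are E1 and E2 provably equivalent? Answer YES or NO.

YES

step 1: neg_neg (→) rewrites (- (- -2)) into -2, now (((- -2) + 0) + 0)
step 2: add_zero (→) rewrites (((- -2) + 0) + 0) into ((- -2) + 0)
step 3: add_zero (→) rewrites ((- -2) + 0) into (- -2)
step 4: neg_neg (←) rewrites -2 into (- (- -2)), now (- (- (- -2)))
step 5: neg_neg (←) rewrites (- -2) into (- (- (- -2))), now (- (- (- (- (- -2)))))
step 6: mul_one (←) rewrites -2 into (-2 * 1), which is E2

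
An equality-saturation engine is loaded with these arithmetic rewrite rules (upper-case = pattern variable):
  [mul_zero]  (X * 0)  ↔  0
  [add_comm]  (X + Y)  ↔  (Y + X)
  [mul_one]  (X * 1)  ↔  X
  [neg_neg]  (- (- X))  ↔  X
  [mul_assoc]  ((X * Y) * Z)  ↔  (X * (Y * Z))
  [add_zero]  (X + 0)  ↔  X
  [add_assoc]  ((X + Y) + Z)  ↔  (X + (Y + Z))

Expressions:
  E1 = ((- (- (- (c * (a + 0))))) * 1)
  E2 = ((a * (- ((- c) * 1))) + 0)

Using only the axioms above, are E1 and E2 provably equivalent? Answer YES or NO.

Every axiom is a valid identity, so a rewrite proof would force E1 and E2 to agree under every assignment.
At a=1, c=1: E1 = -1 but E2 = 1; they differ, so no derivation exists.

NO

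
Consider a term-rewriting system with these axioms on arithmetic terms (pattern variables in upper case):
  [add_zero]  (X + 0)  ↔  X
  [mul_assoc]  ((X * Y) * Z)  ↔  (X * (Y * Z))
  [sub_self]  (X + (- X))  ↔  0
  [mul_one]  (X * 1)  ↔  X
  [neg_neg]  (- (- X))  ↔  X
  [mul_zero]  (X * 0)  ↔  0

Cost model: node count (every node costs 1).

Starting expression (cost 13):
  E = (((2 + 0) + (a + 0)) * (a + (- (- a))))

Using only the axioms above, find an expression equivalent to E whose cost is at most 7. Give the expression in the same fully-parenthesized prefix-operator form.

((2 + a) * (a + a))   [cost 7]

(1) (a + 0)  =[add_zero →]=  a    ⊢ (((2 + 0) + a) * (a + (- (- a))))
(2) (2 + 0)  =[add_zero →]=  2    ⊢ ((2 + a) * (a + (- (- a))))
(3) (- (- a))  =[neg_neg →]=  a    ⊢ cost 7, within 7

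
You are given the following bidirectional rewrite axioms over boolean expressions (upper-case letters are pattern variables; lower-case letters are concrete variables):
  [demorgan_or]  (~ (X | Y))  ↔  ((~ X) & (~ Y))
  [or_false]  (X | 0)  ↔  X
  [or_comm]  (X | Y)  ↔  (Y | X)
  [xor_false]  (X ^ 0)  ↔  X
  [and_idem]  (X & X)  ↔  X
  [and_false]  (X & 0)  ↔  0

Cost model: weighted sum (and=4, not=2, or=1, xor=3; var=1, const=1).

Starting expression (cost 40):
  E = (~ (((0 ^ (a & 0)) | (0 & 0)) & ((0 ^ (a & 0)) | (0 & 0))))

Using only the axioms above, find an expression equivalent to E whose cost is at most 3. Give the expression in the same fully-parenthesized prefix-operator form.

(1) (((0 ^ (a & 0)) | (0 & 0)) & ((0 ^ (a & 0)) | (0 & 0)))  =[and_idem →]=  ((0 ^ (a & 0)) | (0 & 0))    ⊢ (~ ((0 ^ (a & 0)) | (0 & 0)))
(2) (0 & 0)  =[and_idem →]=  0    ⊢ (~ ((0 ^ (a & 0)) | 0))
(3) ((0 ^ (a & 0)) | 0)  =[or_false →]=  (0 ^ (a & 0))    ⊢ (~ (0 ^ (a & 0)))
(4) (a & 0)  =[and_false →]=  0    ⊢ (~ (0 ^ 0))
(5) (0 ^ 0)  =[xor_false →]=  0    ⊢ cost 3, within 3

(~ 0)   [cost 3]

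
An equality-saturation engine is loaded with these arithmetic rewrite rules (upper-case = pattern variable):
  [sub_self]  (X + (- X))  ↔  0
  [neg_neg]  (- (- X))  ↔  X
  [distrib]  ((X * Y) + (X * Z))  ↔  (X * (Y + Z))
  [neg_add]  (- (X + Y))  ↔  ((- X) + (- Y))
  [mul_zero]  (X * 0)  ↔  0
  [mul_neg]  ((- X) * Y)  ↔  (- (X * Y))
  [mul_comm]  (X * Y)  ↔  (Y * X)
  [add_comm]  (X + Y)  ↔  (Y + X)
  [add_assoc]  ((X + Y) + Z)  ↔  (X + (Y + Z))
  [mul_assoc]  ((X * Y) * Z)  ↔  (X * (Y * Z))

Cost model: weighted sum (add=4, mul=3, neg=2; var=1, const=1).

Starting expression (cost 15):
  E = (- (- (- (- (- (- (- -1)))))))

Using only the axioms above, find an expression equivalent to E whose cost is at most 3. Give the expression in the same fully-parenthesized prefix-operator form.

(- -1)   [cost 3]

step 1: neg_neg (→) rewrites (- (- (- (- -1)))) into (- (- -1)), now (- (- (- (- (- -1)))))
step 2: neg_neg (→) rewrites (- (- (- (- (- -1))))) into (- (- (- -1)))
step 3: neg_neg (→) rewrites (- (- -1)) into -1, reaching cost 3 (bound 3)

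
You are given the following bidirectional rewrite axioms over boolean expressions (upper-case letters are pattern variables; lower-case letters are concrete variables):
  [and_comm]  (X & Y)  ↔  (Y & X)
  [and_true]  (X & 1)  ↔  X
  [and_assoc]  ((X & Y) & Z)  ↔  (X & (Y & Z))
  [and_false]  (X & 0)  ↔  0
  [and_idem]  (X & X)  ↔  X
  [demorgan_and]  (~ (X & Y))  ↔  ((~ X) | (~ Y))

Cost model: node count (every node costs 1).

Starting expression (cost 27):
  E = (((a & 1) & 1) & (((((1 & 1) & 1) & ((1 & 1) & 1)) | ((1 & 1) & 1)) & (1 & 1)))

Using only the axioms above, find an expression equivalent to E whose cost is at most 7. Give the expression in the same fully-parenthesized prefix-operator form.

step 1: and_idem (→) rewrites (((1 & 1) & 1) & ((1 & 1) & 1)) into ((1 & 1) & 1), now (((a & 1) & 1) & ((((1 & 1) & 1) | ((1 & 1) & 1)) & (1 & 1)))
step 2: and_true (→) rewrites (1 & 1) into 1, now (((a & 1) & 1) & ((((1 & 1) & 1) | ((1 & 1) & 1)) & 1))
step 3: and_true (→) rewrites ((((1 & 1) & 1) | ((1 & 1) & 1)) & 1) into (((1 & 1) & 1) | ((1 & 1) & 1)), now (((a & 1) & 1) & (((1 & 1) & 1) | ((1 & 1) & 1)))
step 4: and_true (→) rewrites (a & 1) into a, now ((a & 1) & (((1 & 1) & 1) | ((1 & 1) & 1)))
step 5: and_true (→) rewrites ((1 & 1) & 1) into (1 & 1), now ((a & 1) & (((1 & 1) & 1) | (1 & 1)))
step 6: and_true (→) rewrites (1 & 1) into 1, now ((a & 1) & ((1 & 1) | (1 & 1)))
step 7: and_idem (→) rewrites (1 & 1) into 1, now ((a & 1) & ((1 & 1) | 1))
step 8: and_idem (→) rewrites (1 & 1) into 1, reaching cost 7 (bound 7)

((a & 1) & (1 | 1))   [cost 7]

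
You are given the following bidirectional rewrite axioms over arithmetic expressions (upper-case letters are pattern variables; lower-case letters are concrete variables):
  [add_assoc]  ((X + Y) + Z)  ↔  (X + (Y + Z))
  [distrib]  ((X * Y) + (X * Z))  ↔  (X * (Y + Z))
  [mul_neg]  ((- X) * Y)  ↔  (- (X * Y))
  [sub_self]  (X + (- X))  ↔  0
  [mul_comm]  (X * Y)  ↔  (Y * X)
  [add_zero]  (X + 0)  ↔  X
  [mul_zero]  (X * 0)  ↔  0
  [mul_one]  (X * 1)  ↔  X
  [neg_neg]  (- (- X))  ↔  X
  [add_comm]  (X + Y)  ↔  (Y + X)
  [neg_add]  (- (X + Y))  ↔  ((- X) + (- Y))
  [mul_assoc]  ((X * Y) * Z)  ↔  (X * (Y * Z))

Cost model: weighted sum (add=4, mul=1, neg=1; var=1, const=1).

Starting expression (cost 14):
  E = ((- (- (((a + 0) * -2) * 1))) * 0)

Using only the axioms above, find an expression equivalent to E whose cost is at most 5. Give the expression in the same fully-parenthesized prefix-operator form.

1. [neg_neg →] (- (- (((a + 0) * -2) * 1)))  →  (((a + 0) * -2) * 1);  E = ((((a + 0) * -2) * 1) * 0)
2. [mul_one →] (((a + 0) * -2) * 1)  →  ((a + 0) * -2);  E = (((a + 0) * -2) * 0)
3. [add_zero →] (a + 0)  →  a;  cost 5 ≤ 5, done

((a * -2) * 0)   [cost 5]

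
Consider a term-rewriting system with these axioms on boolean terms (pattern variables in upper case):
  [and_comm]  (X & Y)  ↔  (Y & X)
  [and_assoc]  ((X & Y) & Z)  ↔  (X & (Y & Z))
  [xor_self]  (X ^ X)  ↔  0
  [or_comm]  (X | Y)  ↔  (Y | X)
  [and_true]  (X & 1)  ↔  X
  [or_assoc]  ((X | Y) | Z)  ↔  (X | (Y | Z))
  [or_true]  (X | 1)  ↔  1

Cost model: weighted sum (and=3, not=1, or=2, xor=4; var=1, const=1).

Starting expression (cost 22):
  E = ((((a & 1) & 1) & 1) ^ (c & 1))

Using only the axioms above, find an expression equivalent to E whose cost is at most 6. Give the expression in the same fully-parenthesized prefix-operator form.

1. [and_true →] ((a & 1) & 1)  →  (a & 1);  E = (((a & 1) & 1) ^ (c & 1))
2. [and_true →] (a & 1)  →  a;  E = ((a & 1) ^ (c & 1))
3. [and_true →] (c & 1)  →  c;  E = ((a & 1) ^ c)
4. [and_true →] (a & 1)  →  a;  cost 6 ≤ 6, done

(a ^ c)   [cost 6]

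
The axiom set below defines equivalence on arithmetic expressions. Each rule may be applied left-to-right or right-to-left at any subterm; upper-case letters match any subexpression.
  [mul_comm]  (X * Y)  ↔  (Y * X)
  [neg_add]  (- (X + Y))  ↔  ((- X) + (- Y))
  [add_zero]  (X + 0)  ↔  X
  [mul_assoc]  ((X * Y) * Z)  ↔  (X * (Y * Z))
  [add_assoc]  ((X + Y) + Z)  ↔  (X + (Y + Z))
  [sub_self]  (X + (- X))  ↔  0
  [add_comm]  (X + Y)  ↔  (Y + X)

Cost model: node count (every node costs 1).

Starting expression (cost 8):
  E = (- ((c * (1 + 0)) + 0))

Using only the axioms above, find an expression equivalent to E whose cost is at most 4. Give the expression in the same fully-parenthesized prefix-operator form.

(- (1 * c))   [cost 4]

1. [add_zero →] ((c * (1 + 0)) + 0)  →  (c * (1 + 0));  E = (- (c * (1 + 0)))
2. [mul_comm →] (c * (1 + 0))  →  ((1 + 0) * c);  E = (- ((1 + 0) * c))
3. [add_zero →] (1 + 0)  →  1;  cost 4 ≤ 4, done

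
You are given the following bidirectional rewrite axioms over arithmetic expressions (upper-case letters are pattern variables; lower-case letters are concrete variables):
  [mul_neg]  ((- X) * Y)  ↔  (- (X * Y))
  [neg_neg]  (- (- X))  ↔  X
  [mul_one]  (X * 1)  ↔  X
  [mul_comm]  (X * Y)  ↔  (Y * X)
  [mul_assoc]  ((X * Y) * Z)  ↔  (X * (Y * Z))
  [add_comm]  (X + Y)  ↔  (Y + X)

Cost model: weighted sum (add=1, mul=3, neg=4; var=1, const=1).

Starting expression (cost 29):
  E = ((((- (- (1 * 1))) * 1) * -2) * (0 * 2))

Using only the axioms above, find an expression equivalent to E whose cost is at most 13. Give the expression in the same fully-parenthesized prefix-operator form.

1. [neg_neg →] (- (- (1 * 1)))  →  (1 * 1);  E = ((((1 * 1) * 1) * -2) * (0 * 2))
2. [mul_one →] ((1 * 1) * 1)  →  (1 * 1);  E = (((1 * 1) * -2) * (0 * 2))
3. [mul_one →] (1 * 1)  →  1;  cost 13 ≤ 13, done

((1 * -2) * (0 * 2))   [cost 13]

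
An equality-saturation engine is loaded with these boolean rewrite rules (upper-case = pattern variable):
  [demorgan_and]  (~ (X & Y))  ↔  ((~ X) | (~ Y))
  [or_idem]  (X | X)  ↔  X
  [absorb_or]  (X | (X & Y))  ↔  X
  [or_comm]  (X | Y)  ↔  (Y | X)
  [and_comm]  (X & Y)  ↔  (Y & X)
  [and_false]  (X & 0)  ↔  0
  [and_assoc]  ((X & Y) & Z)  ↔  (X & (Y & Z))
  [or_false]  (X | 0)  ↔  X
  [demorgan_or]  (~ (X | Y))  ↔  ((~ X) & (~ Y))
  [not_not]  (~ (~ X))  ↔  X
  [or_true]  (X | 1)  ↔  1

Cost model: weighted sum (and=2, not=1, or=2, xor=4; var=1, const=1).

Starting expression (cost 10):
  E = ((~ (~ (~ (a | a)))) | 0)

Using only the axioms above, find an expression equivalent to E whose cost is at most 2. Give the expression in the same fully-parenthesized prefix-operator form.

1. [or_false →] ((~ (~ (~ (a | a)))) | 0)  →  (~ (~ (~ (a | a))))
2. [not_not →] (~ (~ (~ (a | a))))  →  (~ (a | a))
3. [or_idem →] (a | a)  →  a;  cost 2 ≤ 2, done

(~ a)   [cost 2]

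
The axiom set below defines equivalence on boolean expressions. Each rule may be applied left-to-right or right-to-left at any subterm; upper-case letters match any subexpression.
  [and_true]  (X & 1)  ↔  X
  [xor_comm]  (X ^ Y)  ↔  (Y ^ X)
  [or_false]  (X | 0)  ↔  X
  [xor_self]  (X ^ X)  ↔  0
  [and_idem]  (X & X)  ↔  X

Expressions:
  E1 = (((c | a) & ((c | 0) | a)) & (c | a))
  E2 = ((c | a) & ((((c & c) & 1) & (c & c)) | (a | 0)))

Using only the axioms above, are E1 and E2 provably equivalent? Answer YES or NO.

1. [or_false →] (c | 0)  →  c;  E1 = (((c | a) & (c | a)) & (c | a))
2. [and_idem →] ((c | a) & (c | a))  →  (c | a);  E1 = ((c | a) & (c | a))
3. [and_idem ←] c  →  (c & c);  E1 = ((c | a) & ((c & c) | a))
4. [and_true ←] c  →  (c & 1);  E1 = ((c | a) & (((c & 1) & c) | a))
5. [or_false ←] a  →  (a | 0);  E1 = ((c | a) & (((c & 1) & c) | (a | 0)))
6. [and_idem ←] c  →  (c & c);  E1 = ((c | a) & (((c & 1) & (c & c)) | (a | 0)))
7. [and_idem ←] c  →  (c & c);  this is E2

YES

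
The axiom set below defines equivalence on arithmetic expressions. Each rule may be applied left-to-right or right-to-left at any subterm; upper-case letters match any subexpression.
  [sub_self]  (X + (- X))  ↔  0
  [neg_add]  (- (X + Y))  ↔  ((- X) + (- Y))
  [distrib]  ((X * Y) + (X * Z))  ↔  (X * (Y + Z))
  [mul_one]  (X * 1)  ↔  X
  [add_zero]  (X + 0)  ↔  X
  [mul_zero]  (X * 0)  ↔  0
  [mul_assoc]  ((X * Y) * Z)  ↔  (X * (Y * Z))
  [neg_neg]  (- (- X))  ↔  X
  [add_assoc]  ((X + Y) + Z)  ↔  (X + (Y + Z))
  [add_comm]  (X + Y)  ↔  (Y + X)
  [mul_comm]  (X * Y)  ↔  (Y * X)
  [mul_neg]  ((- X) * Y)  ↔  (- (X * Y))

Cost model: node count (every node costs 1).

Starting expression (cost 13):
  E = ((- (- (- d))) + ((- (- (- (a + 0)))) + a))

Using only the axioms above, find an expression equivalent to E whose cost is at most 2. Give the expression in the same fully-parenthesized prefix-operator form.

(1) (a + 0)  =[add_zero →]=  a    ⊢ ((- (- (- d))) + ((- (- (- a))) + a))
(2) ((- (- (- a))) + a)  =[add_comm →]=  (a + (- (- (- a))))    ⊢ ((- (- (- d))) + (a + (- (- (- a)))))
(3) (- (- (- a)))  =[neg_neg →]=  (- a)    ⊢ ((- (- (- d))) + (a + (- a)))
(4) (a + (- a))  =[sub_self →]=  0    ⊢ ((- (- (- d))) + 0)
(5) (- (- (- d)))  =[neg_neg →]=  (- d)    ⊢ ((- d) + 0)
(6) ((- d) + 0)  =[add_zero →]=  (- d)    ⊢ cost 2, within 2

(- d)   [cost 2]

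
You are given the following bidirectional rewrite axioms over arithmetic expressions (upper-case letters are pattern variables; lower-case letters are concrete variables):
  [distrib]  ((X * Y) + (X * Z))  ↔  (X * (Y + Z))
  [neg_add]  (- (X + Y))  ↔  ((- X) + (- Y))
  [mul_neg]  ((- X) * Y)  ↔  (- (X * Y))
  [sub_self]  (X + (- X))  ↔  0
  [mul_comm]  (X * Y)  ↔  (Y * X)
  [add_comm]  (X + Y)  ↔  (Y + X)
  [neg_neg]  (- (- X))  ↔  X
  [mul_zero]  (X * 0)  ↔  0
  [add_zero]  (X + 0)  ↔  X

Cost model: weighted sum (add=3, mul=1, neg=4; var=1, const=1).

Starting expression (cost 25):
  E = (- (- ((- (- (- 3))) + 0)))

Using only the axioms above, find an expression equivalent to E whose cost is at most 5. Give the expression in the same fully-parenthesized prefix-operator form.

(- 3)   [cost 5]

step 1: neg_neg (→) rewrites (- (- 3)) into 3, now (- (- ((- 3) + 0)))
step 2: neg_neg (→) rewrites (- (- ((- 3) + 0))) into ((- 3) + 0)
step 3: add_zero (→) rewrites ((- 3) + 0) into (- 3), reaching cost 5 (bound 5)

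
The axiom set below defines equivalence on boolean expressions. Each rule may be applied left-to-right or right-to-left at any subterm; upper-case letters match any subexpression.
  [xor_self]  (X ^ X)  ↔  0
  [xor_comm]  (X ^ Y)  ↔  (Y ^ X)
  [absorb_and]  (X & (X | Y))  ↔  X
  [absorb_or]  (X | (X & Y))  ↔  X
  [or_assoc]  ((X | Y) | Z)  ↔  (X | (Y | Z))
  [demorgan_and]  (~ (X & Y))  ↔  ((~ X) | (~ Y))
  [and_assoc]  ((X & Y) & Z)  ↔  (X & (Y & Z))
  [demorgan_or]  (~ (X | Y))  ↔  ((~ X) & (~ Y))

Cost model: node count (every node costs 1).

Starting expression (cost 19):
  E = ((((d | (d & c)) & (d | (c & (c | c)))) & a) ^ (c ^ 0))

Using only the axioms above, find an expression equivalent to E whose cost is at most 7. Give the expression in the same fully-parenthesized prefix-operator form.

((d & a) ^ (c ^ 0))   [cost 7]

(1) (c & (c | c))  =[absorb_and →]=  c    ⊢ ((((d | (d & c)) & (d | c)) & a) ^ (c ^ 0))
(2) (d | (d & c))  =[absorb_or →]=  d    ⊢ (((d & (d | c)) & a) ^ (c ^ 0))
(3) (d & (d | c))  =[absorb_and →]=  d    ⊢ cost 7, within 7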